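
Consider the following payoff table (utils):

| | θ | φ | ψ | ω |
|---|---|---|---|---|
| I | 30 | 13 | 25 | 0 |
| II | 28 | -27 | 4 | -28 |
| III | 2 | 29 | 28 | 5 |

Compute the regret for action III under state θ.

28

Best payoff under θ is 30.
Regret = 30 − 2 = 28.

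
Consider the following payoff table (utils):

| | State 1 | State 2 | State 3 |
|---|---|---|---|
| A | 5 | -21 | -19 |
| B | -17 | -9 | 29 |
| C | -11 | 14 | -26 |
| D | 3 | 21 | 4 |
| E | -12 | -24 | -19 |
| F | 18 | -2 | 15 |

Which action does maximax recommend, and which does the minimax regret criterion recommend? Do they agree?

maximax → B; minimax regret → F (disagree)

Row maxima: A=5, B=29, C=14, D=21, E=-12, F=18
Best best-case = 29 → B.
Column bests: State 1=18, State 2=21, State 3=29.
A regrets: 13, 42, 48 → max 48
B regrets: 35, 30, 0 → max 35
C regrets: 29, 7, 55 → max 55
D regrets: 15, 0, 25 → max 25
E regrets: 30, 45, 48 → max 48
F regrets: 0, 23, 14 → max 23
Smallest max regret = 23 → F.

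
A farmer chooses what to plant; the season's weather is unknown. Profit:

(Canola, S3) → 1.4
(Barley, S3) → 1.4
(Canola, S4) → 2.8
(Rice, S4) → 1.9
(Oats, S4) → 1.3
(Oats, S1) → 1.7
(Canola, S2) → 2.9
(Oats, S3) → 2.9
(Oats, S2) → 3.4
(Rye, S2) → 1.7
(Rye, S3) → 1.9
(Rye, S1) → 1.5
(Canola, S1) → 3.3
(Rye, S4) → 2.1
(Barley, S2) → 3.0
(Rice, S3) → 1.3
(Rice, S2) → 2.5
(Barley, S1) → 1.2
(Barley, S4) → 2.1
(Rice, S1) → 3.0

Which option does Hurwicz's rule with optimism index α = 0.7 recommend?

Rice: 0.7·3.0 + 0.3·1.3 = 2.49
Canola: 0.7·3.3 + 0.3·1.4 = 2.73
Oats: 0.7·3.4 + 0.3·1.3 = 2.77
Rye: 0.7·2.1 + 0.3·1.5 = 1.92
Barley: 0.7·3.0 + 0.3·1.2 = 2.46
Highest Hurwicz score = 2.77 → Oats.

Oats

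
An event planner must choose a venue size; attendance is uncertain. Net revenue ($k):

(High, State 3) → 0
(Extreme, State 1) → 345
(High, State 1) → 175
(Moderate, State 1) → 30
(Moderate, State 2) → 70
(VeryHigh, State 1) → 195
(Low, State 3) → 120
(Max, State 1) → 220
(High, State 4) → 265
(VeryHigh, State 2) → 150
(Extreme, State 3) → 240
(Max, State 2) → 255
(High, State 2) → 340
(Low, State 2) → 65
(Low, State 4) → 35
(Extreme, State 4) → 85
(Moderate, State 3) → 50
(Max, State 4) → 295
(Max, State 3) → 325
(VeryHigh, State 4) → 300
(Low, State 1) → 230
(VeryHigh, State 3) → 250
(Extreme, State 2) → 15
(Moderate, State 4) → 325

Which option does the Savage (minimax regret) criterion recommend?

Max

Column bests: State 1=345, State 2=340, State 3=325, State 4=325.
Low regrets: 115, 275, 205, 290 → max 290
Moderate regrets: 315, 270, 275, 0 → max 315
High regrets: 170, 0, 325, 60 → max 325
VeryHigh regrets: 150, 190, 75, 25 → max 190
Extreme regrets: 0, 325, 85, 240 → max 325
Max regrets: 125, 85, 0, 30 → max 125
Smallest max regret = 125 → Max.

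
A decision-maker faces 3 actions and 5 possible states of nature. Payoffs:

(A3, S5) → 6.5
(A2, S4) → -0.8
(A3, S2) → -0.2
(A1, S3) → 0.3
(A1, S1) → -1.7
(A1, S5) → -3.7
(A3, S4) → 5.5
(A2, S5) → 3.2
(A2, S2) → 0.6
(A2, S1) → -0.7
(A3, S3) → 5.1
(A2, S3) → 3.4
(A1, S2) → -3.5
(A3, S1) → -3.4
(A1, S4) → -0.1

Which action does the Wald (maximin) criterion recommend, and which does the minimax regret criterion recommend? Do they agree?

Row minima: A1=-3.7, A2=-0.8, A3=-3.4
Best worst-case = -0.8 → A2.
Column bests: S1=-0.7, S2=0.6, S3=5.1, S4=5.5, S5=6.5.
A1 regrets: 1.0, 4.1, 4.8, 5.6, 10.2 → max 10.2
A2 regrets: 0.0, 0.0, 1.7, 6.3, 3.3 → max 6.3
A3 regrets: 2.7, 0.8, 0.0, 0.0, 0.0 → max 2.7
Smallest max regret = 2.7 → A3.

maximin → A2; minimax regret → A3 (disagree)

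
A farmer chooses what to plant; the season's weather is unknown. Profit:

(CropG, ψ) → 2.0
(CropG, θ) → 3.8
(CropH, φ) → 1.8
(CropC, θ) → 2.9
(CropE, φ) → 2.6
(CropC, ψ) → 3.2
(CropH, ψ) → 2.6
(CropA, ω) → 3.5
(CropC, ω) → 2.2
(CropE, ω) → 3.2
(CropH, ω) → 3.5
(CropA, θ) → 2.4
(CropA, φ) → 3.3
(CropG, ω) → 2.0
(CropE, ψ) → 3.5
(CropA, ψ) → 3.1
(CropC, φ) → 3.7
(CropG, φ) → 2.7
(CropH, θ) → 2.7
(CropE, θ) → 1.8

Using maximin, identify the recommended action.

CropA

Row minima: CropC=2.2, CropA=2.4, CropG=2.0, CropH=1.8, CropE=1.8
Best worst-case = 2.4 → CropA.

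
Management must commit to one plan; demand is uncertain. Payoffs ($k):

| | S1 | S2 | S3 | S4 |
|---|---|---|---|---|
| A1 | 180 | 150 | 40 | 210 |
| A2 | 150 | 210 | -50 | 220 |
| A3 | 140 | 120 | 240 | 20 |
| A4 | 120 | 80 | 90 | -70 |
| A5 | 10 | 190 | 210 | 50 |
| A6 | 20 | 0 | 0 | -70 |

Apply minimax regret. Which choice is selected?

A5

Column bests: S1=180, S2=210, S3=240, S4=220.
A1 regrets: 0, 60, 200, 10 → max 200
A2 regrets: 30, 0, 290, 0 → max 290
A3 regrets: 40, 90, 0, 200 → max 200
A4 regrets: 60, 130, 150, 290 → max 290
A5 regrets: 170, 20, 30, 170 → max 170
A6 regrets: 160, 210, 240, 290 → max 290
Smallest max regret = 170 → A5.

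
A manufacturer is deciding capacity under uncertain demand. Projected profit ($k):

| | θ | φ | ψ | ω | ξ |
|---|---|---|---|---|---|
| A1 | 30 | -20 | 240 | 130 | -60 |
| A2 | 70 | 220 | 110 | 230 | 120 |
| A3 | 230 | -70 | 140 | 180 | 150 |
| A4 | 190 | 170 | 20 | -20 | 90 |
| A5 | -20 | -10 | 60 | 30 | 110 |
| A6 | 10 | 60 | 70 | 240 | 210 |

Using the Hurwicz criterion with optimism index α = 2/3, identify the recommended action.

A2

A1: 2/3·240 + 1/3·(-60) = 140
A2: 2/3·230 + 1/3·70 = 530/3
A3: 2/3·230 + 1/3·(-70) = 130
A4: 2/3·190 + 1/3·(-20) = 120
A5: 2/3·110 + 1/3·(-20) = 200/3
A6: 2/3·240 + 1/3·10 = 490/3
Highest Hurwicz score = 530/3 → A2.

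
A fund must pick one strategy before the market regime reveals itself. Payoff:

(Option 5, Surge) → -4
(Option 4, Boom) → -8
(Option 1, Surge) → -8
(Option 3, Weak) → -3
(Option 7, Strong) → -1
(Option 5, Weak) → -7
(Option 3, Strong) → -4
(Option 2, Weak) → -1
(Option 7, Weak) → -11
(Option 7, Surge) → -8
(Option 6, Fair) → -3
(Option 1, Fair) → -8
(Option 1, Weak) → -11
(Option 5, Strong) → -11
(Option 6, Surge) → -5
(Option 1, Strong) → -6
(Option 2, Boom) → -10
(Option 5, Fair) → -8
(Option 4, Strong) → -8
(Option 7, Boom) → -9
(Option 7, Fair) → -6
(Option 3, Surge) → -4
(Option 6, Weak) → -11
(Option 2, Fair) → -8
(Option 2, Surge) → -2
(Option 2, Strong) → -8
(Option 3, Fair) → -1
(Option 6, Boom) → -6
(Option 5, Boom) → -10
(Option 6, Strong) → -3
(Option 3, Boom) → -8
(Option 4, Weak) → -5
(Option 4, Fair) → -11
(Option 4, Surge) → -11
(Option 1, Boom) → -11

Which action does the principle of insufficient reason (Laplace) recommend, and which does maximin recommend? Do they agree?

laplace → Option 3; maximin → Option 3 (agree)

Row averages: Option 1=-8.8, Option 2=-5.8, Option 3=-4, Option 4=-8.6, Option 5=-8, Option 6=-5.6, Option 7=-7
Highest average = -4 → Option 3.
Row minima: Option 1=-11, Option 2=-10, Option 3=-8, Option 4=-11, Option 5=-11, Option 6=-11, Option 7=-11
Best worst-case = -8 → Option 3.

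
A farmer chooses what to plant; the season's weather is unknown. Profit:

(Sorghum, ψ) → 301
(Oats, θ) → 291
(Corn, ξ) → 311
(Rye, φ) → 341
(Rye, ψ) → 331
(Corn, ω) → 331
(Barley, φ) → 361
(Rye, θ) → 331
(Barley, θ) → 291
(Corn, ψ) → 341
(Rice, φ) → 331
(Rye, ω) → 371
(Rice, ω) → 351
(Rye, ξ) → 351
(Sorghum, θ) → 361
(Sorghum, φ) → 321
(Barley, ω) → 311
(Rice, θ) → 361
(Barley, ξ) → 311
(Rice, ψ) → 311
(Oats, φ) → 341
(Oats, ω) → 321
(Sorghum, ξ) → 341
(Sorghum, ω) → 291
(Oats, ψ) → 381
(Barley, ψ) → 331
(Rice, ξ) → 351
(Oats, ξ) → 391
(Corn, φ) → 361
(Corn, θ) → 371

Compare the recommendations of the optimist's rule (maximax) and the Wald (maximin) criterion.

maximax → Oats; maximin → Rye (disagree)

Row maxima: Sorghum=361, Corn=371, Oats=391, Rye=371, Barley=361, Rice=361
Best best-case = 391 → Oats.
Row minima: Sorghum=291, Corn=311, Oats=291, Rye=331, Barley=291, Rice=311
Best worst-case = 331 → Rye.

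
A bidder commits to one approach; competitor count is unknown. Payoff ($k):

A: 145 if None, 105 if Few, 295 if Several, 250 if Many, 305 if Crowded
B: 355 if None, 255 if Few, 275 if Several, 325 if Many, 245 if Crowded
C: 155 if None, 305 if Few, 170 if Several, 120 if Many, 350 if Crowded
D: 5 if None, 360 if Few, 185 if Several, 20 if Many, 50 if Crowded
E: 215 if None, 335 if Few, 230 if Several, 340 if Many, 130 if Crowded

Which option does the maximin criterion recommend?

Row minima: A=105, B=245, C=120, D=5, E=130
Best worst-case = 245 → B.

B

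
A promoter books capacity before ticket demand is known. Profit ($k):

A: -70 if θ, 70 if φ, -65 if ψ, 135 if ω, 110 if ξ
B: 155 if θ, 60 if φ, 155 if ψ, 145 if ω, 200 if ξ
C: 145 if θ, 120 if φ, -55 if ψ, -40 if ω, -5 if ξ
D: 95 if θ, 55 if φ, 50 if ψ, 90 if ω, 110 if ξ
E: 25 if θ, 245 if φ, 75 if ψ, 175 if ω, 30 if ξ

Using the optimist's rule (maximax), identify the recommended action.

E

Row maxima: A=135, B=200, C=145, D=110, E=245
Best best-case = 245 → E.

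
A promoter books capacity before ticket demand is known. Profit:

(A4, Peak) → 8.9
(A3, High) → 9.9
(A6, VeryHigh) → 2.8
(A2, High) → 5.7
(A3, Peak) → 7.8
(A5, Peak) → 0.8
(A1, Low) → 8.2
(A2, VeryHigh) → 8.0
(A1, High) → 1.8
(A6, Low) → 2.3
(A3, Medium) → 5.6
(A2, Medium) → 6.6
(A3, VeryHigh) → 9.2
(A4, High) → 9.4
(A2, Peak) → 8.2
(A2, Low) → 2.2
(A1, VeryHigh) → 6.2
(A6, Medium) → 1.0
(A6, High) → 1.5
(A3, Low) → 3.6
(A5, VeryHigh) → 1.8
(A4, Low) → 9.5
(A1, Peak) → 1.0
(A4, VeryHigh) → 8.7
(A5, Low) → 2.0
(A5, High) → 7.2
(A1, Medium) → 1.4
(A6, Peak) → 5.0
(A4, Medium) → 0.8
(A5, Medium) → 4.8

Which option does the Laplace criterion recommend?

Row averages: A1=3.72, A2=6.14, A3=7.22, A4=7.46, A5=3.32, A6=2.52
Highest average = 7.46 → A4.

A4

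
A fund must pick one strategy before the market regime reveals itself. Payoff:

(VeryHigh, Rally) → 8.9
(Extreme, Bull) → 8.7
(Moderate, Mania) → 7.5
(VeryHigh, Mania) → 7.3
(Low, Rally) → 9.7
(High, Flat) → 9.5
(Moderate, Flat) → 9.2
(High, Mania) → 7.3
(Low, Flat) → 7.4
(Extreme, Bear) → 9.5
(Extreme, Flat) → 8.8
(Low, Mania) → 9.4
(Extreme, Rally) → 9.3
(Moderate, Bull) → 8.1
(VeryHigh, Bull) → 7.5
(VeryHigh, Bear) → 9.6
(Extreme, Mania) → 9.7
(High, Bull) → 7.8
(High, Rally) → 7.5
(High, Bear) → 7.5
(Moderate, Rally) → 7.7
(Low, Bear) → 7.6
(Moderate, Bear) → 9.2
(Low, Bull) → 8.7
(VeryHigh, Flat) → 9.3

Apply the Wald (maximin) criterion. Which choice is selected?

Row minima: Low=7.4, Moderate=7.5, High=7.3, VeryHigh=7.3, Extreme=8.7
Best worst-case = 8.7 → Extreme.

Extreme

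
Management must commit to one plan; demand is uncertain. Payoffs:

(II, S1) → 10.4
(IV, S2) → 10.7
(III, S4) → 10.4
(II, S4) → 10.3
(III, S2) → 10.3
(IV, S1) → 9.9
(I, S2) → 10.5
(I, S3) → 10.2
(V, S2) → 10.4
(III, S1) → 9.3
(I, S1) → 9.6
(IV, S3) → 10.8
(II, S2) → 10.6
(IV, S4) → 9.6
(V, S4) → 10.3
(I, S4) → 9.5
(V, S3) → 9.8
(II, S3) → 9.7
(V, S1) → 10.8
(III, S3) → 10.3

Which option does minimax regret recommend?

IV

Column bests: S1=10.8, S2=10.7, S3=10.8, S4=10.4.
I regrets: 1.2, 0.2, 0.6, 0.9 → max 1.2
II regrets: 0.4, 0.1, 1.1, 0.1 → max 1.1
III regrets: 1.5, 0.4, 0.5, 0.0 → max 1.5
IV regrets: 0.9, 0.0, 0.0, 0.8 → max 0.9
V regrets: 0.0, 0.3, 1.0, 0.1 → max 1.0
Smallest max regret = 0.9 → IV.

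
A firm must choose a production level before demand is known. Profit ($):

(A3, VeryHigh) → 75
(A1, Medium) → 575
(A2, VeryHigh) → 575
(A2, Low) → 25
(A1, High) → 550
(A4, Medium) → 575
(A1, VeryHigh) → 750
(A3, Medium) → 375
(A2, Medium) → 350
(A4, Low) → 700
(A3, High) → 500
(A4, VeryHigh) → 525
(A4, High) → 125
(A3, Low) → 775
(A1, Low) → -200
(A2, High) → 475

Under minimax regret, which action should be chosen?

A4

Column bests: Low=775, Medium=575, High=550, VeryHigh=750.
A1 regrets: 975, 0, 0, 0 → max 975
A2 regrets: 750, 225, 75, 175 → max 750
A3 regrets: 0, 200, 50, 675 → max 675
A4 regrets: 75, 0, 425, 225 → max 425
Smallest max regret = 425 → A4.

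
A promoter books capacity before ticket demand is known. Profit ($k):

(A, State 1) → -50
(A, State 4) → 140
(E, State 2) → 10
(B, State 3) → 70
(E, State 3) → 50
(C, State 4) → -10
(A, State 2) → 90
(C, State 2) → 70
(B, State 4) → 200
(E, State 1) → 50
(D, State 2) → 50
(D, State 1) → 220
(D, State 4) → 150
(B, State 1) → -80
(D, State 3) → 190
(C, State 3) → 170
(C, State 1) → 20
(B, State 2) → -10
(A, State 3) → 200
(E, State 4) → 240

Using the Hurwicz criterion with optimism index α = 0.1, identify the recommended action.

A: 0.1·200 + 0.9·(-50) = -25
B: 0.1·200 + 0.9·(-80) = -52
C: 0.1·170 + 0.9·(-10) = 8
D: 0.1·220 + 0.9·50 = 67
E: 0.1·240 + 0.9·10 = 33
Highest Hurwicz score = 67 → D.

D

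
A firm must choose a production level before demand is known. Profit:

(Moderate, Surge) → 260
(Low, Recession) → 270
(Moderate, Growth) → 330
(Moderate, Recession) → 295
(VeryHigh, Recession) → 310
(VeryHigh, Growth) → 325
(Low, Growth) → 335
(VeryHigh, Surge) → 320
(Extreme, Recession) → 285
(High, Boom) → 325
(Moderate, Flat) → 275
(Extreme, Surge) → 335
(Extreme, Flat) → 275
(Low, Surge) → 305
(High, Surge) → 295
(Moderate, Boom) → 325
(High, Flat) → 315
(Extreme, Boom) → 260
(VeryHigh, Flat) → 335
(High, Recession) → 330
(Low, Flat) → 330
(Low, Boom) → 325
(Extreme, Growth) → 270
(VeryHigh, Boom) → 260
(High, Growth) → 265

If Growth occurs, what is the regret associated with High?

Best payoff under Growth is 335.
Regret = 335 − 265 = 70.

70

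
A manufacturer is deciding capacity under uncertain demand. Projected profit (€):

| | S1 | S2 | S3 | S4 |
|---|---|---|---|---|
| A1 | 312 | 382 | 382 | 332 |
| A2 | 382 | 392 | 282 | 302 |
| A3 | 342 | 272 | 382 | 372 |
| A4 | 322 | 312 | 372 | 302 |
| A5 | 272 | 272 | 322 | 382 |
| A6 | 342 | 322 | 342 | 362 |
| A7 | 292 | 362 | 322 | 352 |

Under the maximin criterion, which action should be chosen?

A6

Row minima: A1=312, A2=282, A3=272, A4=302, A5=272, A6=322, A7=292
Best worst-case = 322 → A6.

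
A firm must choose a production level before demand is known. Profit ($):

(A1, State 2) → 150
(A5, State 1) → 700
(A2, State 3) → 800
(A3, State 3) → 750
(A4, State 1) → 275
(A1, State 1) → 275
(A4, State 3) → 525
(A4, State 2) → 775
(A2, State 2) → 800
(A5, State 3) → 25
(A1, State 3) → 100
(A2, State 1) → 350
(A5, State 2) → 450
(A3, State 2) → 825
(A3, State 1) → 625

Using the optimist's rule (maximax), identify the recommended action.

Row maxima: A1=275, A2=800, A3=825, A4=775, A5=700
Best best-case = 825 → A3.

A3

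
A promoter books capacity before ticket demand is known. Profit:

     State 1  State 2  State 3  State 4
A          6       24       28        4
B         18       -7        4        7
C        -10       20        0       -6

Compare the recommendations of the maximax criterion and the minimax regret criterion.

maximax → A; minimax regret → A (agree)

Row maxima: A=28, B=18, C=20
Best best-case = 28 → A.
Column bests: State 1=18, State 2=24, State 3=28, State 4=7.
A regrets: 12, 0, 0, 3 → max 12
B regrets: 0, 31, 24, 0 → max 31
C regrets: 28, 4, 28, 13 → max 28
Smallest max regret = 12 → A.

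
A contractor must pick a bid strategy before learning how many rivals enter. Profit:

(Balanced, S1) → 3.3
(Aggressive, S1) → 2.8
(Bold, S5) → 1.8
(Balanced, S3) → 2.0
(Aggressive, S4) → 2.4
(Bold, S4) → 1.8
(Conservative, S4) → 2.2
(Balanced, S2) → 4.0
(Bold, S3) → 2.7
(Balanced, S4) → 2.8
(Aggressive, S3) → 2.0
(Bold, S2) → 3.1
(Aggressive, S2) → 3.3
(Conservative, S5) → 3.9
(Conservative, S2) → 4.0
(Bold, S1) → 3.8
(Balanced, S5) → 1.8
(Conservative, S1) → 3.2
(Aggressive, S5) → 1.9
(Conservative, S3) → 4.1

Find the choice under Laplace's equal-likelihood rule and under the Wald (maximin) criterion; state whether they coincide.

laplace → Conservative; maximin → Conservative (agree)

Row averages: Conservative=3.48, Balanced=2.78, Aggressive=2.48, Bold=2.64
Highest average = 3.48 → Conservative.
Row minima: Conservative=2.2, Balanced=1.8, Aggressive=1.9, Bold=1.8
Best worst-case = 2.2 → Conservative.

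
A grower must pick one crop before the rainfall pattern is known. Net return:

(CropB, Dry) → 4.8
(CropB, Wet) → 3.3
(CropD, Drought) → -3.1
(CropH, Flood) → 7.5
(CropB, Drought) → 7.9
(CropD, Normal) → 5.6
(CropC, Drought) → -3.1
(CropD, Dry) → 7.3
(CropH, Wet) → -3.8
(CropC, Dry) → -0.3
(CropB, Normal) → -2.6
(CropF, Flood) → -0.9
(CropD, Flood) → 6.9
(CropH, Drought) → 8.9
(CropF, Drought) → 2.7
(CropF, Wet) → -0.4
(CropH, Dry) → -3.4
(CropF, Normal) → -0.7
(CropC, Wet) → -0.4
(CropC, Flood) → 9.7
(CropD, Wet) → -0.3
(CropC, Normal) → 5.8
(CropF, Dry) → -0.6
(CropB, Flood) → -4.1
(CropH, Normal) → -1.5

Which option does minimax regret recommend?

Column bests: Drought=8.9, Dry=7.3, Normal=5.8, Wet=3.3, Flood=9.7.
CropC regrets: 12.0, 7.6, 0.0, 3.7, 0.0 → max 12.0
CropF regrets: 6.2, 7.9, 6.5, 3.7, 10.6 → max 10.6
CropD regrets: 12.0, 0.0, 0.2, 3.6, 2.8 → max 12.0
CropB regrets: 1.0, 2.5, 8.4, 0.0, 13.8 → max 13.8
CropH regrets: 0.0, 10.7, 7.3, 7.1, 2.2 → max 10.7
Smallest max regret = 10.6 → CropF.

CropF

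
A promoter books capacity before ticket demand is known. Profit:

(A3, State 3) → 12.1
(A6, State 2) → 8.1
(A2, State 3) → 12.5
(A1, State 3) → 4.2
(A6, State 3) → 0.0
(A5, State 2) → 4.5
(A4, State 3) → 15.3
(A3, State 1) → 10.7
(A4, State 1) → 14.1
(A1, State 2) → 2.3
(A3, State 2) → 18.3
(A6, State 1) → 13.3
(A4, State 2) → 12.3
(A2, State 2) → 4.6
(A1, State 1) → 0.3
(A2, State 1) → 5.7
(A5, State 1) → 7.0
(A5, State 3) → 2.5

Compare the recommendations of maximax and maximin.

Row maxima: A1=4.2, A2=12.5, A3=18.3, A4=15.3, A5=7.0, A6=13.3
Best best-case = 18.3 → A3.
Row minima: A1=0.3, A2=4.6, A3=10.7, A4=12.3, A5=2.5, A6=0.0
Best worst-case = 12.3 → A4.

maximax → A3; maximin → A4 (disagree)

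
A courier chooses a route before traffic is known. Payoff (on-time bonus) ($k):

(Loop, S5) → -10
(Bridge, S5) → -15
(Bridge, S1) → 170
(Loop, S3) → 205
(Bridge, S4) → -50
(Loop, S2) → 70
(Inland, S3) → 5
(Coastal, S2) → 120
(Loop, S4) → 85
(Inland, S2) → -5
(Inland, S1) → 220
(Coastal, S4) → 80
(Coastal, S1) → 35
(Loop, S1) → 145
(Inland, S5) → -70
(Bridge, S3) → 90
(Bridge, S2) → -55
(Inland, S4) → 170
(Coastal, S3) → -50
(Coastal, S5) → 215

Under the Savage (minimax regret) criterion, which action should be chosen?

Column bests: S1=220, S2=120, S3=205, S4=170, S5=215.
Coastal regrets: 185, 0, 255, 90, 0 → max 255
Inland regrets: 0, 125, 200, 0, 285 → max 285
Loop regrets: 75, 50, 0, 85, 225 → max 225
Bridge regrets: 50, 175, 115, 220, 230 → max 230
Smallest max regret = 225 → Loop.

Loop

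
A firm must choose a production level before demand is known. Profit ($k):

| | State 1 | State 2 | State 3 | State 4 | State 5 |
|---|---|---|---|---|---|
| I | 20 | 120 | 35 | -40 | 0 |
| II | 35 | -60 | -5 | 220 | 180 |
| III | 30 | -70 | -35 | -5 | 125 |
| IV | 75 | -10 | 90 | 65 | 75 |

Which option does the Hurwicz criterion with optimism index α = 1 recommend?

II

I: 1·120 + 0·(-40) = 120
II: 1·220 + 0·(-60) = 220
III: 1·125 + 0·(-70) = 125
IV: 1·90 + 0·(-10) = 90
Highest Hurwicz score = 220 → II.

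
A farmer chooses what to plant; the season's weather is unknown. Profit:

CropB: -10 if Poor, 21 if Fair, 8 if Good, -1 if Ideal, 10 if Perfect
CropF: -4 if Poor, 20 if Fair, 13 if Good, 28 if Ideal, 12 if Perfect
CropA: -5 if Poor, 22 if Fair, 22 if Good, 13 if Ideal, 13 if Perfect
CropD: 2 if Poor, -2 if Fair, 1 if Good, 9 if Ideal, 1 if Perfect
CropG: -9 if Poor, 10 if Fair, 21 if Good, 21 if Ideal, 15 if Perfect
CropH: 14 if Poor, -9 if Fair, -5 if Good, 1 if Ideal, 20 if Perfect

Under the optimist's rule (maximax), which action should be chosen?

CropF

Row maxima: CropB=21, CropF=28, CropA=22, CropD=9, CropG=21, CropH=20
Best best-case = 28 → CropF.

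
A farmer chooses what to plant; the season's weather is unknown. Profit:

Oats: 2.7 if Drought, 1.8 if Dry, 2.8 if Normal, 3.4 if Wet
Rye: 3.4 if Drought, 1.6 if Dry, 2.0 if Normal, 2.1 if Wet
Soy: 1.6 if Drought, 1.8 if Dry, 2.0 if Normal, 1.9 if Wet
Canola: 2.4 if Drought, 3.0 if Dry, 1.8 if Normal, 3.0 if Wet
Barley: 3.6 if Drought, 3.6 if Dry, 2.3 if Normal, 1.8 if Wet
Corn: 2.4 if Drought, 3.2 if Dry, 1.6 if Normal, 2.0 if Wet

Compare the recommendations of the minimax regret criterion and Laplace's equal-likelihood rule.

Column bests: Drought=3.6, Dry=3.6, Normal=2.8, Wet=3.4.
Oats regrets: 0.9, 1.8, 0.0, 0.0 → max 1.8
Rye regrets: 0.2, 2.0, 0.8, 1.3 → max 2.0
Soy regrets: 2.0, 1.8, 0.8, 1.5 → max 2.0
Canola regrets: 1.2, 0.6, 1.0, 0.4 → max 1.2
Barley regrets: 0.0, 0.0, 0.5, 1.6 → max 1.6
Corn regrets: 1.2, 0.4, 1.2, 1.4 → max 1.4
Smallest max regret = 1.2 → Canola.
Row averages: Oats=2.675, Rye=2.275, Soy=1.825, Canola=2.55, Barley=2.825, Corn=2.3
Highest average = 2.825 → Barley.

minimax regret → Canola; laplace → Barley (disagree)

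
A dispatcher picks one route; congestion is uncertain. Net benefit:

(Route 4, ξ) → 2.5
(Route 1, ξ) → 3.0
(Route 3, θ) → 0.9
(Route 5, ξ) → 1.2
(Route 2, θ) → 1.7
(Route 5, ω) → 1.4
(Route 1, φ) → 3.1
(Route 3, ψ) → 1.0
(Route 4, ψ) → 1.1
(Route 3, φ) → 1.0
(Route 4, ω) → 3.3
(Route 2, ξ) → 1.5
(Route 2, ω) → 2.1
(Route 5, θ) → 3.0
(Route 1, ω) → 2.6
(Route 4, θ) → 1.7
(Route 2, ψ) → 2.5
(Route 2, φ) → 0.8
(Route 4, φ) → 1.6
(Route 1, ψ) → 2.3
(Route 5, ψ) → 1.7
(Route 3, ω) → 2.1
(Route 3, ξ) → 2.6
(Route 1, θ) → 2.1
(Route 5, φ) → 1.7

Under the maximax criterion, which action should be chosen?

Row maxima: Route 1=3.1, Route 2=2.5, Route 3=2.6, Route 4=3.3, Route 5=3.0
Best best-case = 3.3 → Route 4.

Route 4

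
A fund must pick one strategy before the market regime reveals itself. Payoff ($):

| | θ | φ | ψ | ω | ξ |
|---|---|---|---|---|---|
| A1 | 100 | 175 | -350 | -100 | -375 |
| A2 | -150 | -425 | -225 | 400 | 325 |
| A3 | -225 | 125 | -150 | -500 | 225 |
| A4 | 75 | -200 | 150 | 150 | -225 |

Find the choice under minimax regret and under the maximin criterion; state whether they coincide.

Column bests: θ=100, φ=175, ψ=150, ω=400, ξ=325.
A1 regrets: 0, 0, 500, 500, 700 → max 700
A2 regrets: 250, 600, 375, 0, 0 → max 600
A3 regrets: 325, 50, 300, 900, 100 → max 900
A4 regrets: 25, 375, 0, 250, 550 → max 550
Smallest max regret = 550 → A4.
Row minima: A1=-375, A2=-425, A3=-500, A4=-225
Best worst-case = -225 → A4.

minimax regret → A4; maximin → A4 (agree)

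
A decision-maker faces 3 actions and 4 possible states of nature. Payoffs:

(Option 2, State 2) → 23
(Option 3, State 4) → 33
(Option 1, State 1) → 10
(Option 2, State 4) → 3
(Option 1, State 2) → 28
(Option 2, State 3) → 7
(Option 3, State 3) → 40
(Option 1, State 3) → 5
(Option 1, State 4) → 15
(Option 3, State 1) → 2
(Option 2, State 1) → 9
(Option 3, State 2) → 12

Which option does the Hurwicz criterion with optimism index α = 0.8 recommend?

Option 3

Option 1: 0.8·28 + 0.2·5 = 23.4
Option 2: 0.8·23 + 0.2·3 = 19
Option 3: 0.8·40 + 0.2·2 = 32.4
Highest Hurwicz score = 32.4 → Option 3.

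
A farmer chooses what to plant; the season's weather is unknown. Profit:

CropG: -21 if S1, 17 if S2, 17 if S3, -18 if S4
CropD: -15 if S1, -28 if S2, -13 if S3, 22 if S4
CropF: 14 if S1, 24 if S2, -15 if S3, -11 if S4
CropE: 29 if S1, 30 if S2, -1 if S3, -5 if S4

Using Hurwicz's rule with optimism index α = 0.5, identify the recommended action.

CropE

CropG: 0.5·17 + 0.5·(-21) = -2
CropD: 0.5·22 + 0.5·(-28) = -3
CropF: 0.5·24 + 0.5·(-15) = 4.5
CropE: 0.5·30 + 0.5·(-5) = 12.5
Highest Hurwicz score = 12.5 → CropE.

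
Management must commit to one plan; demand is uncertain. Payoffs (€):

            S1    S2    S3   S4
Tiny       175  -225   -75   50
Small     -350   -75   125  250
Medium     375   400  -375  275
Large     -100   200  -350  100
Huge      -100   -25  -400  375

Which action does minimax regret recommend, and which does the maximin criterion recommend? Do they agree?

minimax regret → Large; maximin → Tiny (disagree)

Column bests: S1=375, S2=400, S3=125, S4=375.
Tiny regrets: 200, 625, 200, 325 → max 625
Small regrets: 725, 475, 0, 125 → max 725
Medium regrets: 0, 0, 500, 100 → max 500
Large regrets: 475, 200, 475, 275 → max 475
Huge regrets: 475, 425, 525, 0 → max 525
Smallest max regret = 475 → Large.
Row minima: Tiny=-225, Small=-350, Medium=-375, Large=-350, Huge=-400
Best worst-case = -225 → Tiny.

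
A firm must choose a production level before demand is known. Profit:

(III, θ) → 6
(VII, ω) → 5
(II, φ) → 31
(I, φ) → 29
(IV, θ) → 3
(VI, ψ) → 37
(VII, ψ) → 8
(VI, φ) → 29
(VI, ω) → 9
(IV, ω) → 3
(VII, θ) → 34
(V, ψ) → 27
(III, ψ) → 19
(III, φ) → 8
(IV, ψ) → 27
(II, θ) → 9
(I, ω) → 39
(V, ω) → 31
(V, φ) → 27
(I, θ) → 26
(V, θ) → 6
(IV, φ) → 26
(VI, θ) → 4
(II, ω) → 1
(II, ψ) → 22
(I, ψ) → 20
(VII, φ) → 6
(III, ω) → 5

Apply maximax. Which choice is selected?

Row maxima: I=39, II=31, III=19, IV=27, V=31, VI=37, VII=34
Best best-case = 39 → I.

I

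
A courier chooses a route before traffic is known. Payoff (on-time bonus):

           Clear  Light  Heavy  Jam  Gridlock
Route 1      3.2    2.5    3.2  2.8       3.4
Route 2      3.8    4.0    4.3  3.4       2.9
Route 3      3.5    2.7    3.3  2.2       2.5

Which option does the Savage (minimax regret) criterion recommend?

Route 2

Column bests: Clear=3.8, Light=4.0, Heavy=4.3, Jam=3.4, Gridlock=3.4.
Route 1 regrets: 0.6, 1.5, 1.1, 0.6, 0.0 → max 1.5
Route 2 regrets: 0.0, 0.0, 0.0, 0.0, 0.5 → max 0.5
Route 3 regrets: 0.3, 1.3, 1.0, 1.2, 0.9 → max 1.3
Smallest max regret = 0.5 → Route 2.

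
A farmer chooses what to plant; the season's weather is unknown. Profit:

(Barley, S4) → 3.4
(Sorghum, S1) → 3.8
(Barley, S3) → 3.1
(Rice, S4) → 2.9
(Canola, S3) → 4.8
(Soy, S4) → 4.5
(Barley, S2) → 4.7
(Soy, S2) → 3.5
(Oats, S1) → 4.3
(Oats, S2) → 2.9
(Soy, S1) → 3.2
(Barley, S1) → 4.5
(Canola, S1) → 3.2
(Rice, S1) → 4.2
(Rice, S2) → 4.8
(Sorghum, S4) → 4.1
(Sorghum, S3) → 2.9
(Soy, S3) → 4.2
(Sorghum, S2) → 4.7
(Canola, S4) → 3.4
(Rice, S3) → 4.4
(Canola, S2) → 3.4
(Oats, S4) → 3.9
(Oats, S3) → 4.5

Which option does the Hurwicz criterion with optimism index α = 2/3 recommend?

Canola

Canola: 2/3·4.8 + 1/3·3.2 = 64/15
Barley: 2/3·4.7 + 1/3·3.1 = 25/6
Rice: 2/3·4.8 + 1/3·2.9 = 25/6
Sorghum: 2/3·4.7 + 1/3·2.9 = 4.1
Soy: 2/3·4.5 + 1/3·3.2 = 61/15
Oats: 2/3·4.5 + 1/3·2.9 = 119/30
Highest Hurwicz score = 64/15 → Canola.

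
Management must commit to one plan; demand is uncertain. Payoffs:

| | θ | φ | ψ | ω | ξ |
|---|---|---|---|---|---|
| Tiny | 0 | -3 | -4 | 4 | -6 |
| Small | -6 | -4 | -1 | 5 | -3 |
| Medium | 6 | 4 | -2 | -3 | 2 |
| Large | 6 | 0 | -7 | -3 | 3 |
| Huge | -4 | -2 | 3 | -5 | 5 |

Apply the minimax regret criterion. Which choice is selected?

Medium

Column bests: θ=6, φ=4, ψ=3, ω=5, ξ=5.
Tiny regrets: 6, 7, 7, 1, 11 → max 11
Small regrets: 12, 8, 4, 0, 8 → max 12
Medium regrets: 0, 0, 5, 8, 3 → max 8
Large regrets: 0, 4, 10, 8, 2 → max 10
Huge regrets: 10, 6, 0, 10, 0 → max 10
Smallest max regret = 8 → Medium.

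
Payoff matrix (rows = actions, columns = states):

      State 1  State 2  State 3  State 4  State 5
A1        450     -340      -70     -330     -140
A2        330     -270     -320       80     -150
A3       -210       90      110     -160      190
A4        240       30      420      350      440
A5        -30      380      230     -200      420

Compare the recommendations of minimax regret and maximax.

minimax regret → A4; maximax → A1 (disagree)

Column bests: State 1=450, State 2=380, State 3=420, State 4=350, State 5=440.
A1 regrets: 0, 720, 490, 680, 580 → max 720
A2 regrets: 120, 650, 740, 270, 590 → max 740
A3 regrets: 660, 290, 310, 510, 250 → max 660
A4 regrets: 210, 350, 0, 0, 0 → max 350
A5 regrets: 480, 0, 190, 550, 20 → max 550
Smallest max regret = 350 → A4.
Row maxima: A1=450, A2=330, A3=190, A4=440, A5=420
Best best-case = 450 → A1.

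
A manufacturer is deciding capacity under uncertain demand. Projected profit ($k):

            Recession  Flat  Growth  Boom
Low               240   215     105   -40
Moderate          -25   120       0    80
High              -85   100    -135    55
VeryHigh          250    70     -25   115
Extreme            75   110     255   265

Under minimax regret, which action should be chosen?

Extreme

Column bests: Recession=250, Flat=215, Growth=255, Boom=265.
Low regrets: 10, 0, 150, 305 → max 305
Moderate regrets: 275, 95, 255, 185 → max 275
High regrets: 335, 115, 390, 210 → max 390
VeryHigh regrets: 0, 145, 280, 150 → max 280
Extreme regrets: 175, 105, 0, 0 → max 175
Smallest max regret = 175 → Extreme.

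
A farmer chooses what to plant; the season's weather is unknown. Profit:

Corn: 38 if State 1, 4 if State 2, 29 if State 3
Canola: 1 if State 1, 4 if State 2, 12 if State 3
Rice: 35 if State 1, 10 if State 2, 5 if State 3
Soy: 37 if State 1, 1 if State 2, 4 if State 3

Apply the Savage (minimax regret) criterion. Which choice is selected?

Corn

Column bests: State 1=38, State 2=10, State 3=29.
Corn regrets: 0, 6, 0 → max 6
Canola regrets: 37, 6, 17 → max 37
Rice regrets: 3, 0, 24 → max 24
Soy regrets: 1, 9, 25 → max 25
Smallest max regret = 6 → Corn.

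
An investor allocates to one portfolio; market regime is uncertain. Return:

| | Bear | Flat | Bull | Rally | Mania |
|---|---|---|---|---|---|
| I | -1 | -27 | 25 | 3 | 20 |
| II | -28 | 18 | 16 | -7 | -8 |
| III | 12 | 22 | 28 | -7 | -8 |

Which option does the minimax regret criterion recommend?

Column bests: Bear=12, Flat=22, Bull=28, Rally=3, Mania=20.
I regrets: 13, 49, 3, 0, 0 → max 49
II regrets: 40, 4, 12, 10, 28 → max 40
III regrets: 0, 0, 0, 10, 28 → max 28
Smallest max regret = 28 → III.

III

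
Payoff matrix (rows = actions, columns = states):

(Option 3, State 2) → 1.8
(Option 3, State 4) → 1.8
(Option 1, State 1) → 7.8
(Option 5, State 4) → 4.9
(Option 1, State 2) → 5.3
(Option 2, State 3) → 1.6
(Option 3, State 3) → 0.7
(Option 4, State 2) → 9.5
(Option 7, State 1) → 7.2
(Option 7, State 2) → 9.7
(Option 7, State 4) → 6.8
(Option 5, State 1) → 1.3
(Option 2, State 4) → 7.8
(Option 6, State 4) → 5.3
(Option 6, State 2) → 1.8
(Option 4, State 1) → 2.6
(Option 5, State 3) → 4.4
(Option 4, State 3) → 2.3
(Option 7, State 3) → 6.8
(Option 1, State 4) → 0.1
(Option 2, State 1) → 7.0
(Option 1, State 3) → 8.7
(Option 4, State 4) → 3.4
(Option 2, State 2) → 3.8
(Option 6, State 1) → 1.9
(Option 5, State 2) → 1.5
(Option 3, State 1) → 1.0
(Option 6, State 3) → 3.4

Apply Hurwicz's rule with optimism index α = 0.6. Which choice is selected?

Option 1: 0.6·8.7 + 0.4·0.1 = 5.26
Option 2: 0.6·7.8 + 0.4·1.6 = 5.32
Option 3: 0.6·1.8 + 0.4·0.7 = 1.36
Option 4: 0.6·9.5 + 0.4·2.3 = 6.62
Option 5: 0.6·4.9 + 0.4·1.3 = 3.46
Option 6: 0.6·5.3 + 0.4·1.8 = 3.9
Option 7: 0.6·9.7 + 0.4·6.8 = 8.54
Highest Hurwicz score = 8.54 → Option 7.

Option 7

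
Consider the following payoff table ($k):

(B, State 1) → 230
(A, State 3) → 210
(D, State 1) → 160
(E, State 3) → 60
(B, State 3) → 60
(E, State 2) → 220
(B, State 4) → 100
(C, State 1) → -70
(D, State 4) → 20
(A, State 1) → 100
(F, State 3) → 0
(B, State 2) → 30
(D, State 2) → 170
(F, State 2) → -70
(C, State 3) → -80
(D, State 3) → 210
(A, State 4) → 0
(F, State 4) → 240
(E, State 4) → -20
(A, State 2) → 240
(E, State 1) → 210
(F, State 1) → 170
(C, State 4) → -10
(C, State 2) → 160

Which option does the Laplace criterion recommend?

D

Row averages: A=137.5, B=105, C=0, D=140, E=117.5, F=85
Highest average = 140 → D.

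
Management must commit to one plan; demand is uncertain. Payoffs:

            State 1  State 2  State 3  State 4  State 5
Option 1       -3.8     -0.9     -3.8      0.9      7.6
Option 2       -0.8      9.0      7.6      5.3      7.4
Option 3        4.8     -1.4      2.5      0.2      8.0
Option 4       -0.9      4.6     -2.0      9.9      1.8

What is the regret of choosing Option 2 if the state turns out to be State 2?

0.0

Best payoff under State 2 is 9.0.
Regret = 9.0 − 9.0 = 0.0.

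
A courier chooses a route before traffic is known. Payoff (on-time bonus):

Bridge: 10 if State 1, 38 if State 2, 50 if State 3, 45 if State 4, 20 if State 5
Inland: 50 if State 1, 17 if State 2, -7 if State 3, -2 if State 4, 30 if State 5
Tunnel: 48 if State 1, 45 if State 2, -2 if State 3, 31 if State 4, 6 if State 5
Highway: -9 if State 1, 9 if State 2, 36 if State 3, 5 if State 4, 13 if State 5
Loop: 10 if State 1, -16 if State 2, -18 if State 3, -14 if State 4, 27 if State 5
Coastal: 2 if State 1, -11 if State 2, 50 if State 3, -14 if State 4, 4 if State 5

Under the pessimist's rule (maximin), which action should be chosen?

Row minima: Bridge=10, Inland=-7, Tunnel=-2, Highway=-9, Loop=-18, Coastal=-14
Best worst-case = 10 → Bridge.

Bridge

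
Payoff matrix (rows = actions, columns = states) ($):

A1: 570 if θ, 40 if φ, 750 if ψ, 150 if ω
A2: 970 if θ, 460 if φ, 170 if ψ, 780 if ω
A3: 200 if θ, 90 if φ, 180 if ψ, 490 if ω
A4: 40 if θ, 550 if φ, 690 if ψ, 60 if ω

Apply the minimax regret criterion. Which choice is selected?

Column bests: θ=970, φ=550, ψ=750, ω=780.
A1 regrets: 400, 510, 0, 630 → max 630
A2 regrets: 0, 90, 580, 0 → max 580
A3 regrets: 770, 460, 570, 290 → max 770
A4 regrets: 930, 0, 60, 720 → max 930
Smallest max regret = 580 → A2.

A2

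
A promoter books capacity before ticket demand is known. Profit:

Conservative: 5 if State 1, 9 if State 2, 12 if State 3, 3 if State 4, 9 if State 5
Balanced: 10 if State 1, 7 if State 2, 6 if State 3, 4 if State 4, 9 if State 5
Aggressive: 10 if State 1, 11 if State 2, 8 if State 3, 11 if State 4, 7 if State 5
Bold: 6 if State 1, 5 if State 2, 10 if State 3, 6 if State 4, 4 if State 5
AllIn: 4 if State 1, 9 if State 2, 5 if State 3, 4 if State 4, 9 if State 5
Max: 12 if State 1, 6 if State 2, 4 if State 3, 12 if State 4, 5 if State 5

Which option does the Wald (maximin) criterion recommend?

Aggressive

Row minima: Conservative=3, Balanced=4, Aggressive=7, Bold=4, AllIn=4, Max=4
Best worst-case = 7 → Aggressive.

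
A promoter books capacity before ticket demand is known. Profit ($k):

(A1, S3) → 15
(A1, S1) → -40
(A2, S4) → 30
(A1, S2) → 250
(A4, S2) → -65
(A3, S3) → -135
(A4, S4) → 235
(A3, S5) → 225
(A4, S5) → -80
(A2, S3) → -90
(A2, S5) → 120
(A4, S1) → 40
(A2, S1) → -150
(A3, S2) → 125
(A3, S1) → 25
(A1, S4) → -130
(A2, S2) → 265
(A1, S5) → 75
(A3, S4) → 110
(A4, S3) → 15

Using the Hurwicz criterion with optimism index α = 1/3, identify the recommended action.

A4

A1: 1/3·250 + 2/3·(-130) = -10/3
A2: 1/3·265 + 2/3·(-150) = -35/3
A3: 1/3·225 + 2/3·(-135) = -15
A4: 1/3·235 + 2/3·(-80) = 25
Highest Hurwicz score = 25 → A4.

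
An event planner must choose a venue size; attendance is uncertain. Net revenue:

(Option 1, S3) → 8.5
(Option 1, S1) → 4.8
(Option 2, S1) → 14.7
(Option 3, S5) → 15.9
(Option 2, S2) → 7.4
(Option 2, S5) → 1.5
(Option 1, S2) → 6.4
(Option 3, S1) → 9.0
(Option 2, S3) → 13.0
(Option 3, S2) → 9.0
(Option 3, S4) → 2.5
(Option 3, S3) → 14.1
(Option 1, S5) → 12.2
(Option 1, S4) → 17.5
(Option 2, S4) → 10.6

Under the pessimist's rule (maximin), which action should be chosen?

Option 1

Row minima: Option 1=4.8, Option 2=1.5, Option 3=2.5
Best worst-case = 4.8 → Option 1.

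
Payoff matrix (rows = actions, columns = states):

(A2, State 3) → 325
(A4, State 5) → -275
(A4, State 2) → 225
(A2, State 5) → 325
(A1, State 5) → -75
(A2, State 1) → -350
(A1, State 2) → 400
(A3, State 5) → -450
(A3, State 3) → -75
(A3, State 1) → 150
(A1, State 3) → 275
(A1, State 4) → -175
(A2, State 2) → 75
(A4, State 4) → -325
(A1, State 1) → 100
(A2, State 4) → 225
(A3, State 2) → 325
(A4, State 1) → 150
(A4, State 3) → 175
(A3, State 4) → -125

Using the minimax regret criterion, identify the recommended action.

A1

Column bests: State 1=150, State 2=400, State 3=325, State 4=225, State 5=325.
A1 regrets: 50, 0, 50, 400, 400 → max 400
A2 regrets: 500, 325, 0, 0, 0 → max 500
A3 regrets: 0, 75, 400, 350, 775 → max 775
A4 regrets: 0, 175, 150, 550, 600 → max 600
Smallest max regret = 400 → A1.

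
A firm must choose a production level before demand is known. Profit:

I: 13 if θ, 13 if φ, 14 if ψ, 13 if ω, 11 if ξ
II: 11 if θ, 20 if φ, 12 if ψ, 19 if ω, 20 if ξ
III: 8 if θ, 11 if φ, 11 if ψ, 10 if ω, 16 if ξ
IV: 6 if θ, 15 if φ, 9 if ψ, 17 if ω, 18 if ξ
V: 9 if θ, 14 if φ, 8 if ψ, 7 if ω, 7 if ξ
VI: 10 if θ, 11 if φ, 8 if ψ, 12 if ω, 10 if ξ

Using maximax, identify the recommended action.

Row maxima: I=14, II=20, III=16, IV=18, V=14, VI=12
Best best-case = 20 → II.

II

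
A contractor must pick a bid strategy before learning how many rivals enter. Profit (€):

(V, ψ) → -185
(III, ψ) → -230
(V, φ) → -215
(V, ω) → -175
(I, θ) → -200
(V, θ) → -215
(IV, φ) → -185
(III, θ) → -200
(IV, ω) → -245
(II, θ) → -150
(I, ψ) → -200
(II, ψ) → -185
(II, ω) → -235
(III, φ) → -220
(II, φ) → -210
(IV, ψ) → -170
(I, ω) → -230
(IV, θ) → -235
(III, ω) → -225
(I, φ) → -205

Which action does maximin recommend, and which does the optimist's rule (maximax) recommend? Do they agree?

Row minima: I=-230, II=-235, III=-230, IV=-245, V=-215
Best worst-case = -215 → V.
Row maxima: I=-200, II=-150, III=-200, IV=-170, V=-175
Best best-case = -150 → II.

maximin → V; maximax → II (disagree)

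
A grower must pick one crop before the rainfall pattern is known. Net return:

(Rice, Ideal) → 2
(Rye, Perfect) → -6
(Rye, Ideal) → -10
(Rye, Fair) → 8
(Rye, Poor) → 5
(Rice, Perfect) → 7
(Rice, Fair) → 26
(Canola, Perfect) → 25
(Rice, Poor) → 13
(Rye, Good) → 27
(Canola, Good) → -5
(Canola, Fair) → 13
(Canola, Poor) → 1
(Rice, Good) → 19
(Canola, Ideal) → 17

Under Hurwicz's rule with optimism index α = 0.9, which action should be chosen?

Rice

Rye: 0.9·27 + 0.1·(-10) = 23.3
Rice: 0.9·26 + 0.1·2 = 23.6
Canola: 0.9·25 + 0.1·(-5) = 22
Highest Hurwicz score = 23.6 → Rice.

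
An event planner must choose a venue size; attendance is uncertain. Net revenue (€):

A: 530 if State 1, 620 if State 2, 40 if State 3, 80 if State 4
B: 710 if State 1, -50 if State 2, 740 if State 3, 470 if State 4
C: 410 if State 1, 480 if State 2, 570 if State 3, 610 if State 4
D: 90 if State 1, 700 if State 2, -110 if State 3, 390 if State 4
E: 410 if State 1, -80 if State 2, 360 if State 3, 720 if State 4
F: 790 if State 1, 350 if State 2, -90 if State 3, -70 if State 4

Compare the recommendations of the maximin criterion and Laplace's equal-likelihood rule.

maximin → C; laplace → C (agree)

Row minima: A=40, B=-50, C=410, D=-110, E=-80, F=-90
Best worst-case = 410 → C.
Row averages: A=317.5, B=467.5, C=517.5, D=267.5, E=352.5, F=245
Highest average = 517.5 → C.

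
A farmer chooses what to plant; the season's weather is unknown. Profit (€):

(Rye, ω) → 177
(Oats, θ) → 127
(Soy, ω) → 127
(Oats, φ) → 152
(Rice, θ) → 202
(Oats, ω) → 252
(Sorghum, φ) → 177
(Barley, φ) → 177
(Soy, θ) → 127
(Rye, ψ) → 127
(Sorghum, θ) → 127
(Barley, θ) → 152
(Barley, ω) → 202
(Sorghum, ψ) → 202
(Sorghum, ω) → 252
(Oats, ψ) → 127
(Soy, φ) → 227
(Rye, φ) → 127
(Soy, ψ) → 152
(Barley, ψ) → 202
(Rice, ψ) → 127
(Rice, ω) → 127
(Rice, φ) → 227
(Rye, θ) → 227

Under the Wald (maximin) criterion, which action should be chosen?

Barley

Row minima: Rye=127, Oats=127, Sorghum=127, Soy=127, Barley=152, Rice=127
Best worst-case = 152 → Barley.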